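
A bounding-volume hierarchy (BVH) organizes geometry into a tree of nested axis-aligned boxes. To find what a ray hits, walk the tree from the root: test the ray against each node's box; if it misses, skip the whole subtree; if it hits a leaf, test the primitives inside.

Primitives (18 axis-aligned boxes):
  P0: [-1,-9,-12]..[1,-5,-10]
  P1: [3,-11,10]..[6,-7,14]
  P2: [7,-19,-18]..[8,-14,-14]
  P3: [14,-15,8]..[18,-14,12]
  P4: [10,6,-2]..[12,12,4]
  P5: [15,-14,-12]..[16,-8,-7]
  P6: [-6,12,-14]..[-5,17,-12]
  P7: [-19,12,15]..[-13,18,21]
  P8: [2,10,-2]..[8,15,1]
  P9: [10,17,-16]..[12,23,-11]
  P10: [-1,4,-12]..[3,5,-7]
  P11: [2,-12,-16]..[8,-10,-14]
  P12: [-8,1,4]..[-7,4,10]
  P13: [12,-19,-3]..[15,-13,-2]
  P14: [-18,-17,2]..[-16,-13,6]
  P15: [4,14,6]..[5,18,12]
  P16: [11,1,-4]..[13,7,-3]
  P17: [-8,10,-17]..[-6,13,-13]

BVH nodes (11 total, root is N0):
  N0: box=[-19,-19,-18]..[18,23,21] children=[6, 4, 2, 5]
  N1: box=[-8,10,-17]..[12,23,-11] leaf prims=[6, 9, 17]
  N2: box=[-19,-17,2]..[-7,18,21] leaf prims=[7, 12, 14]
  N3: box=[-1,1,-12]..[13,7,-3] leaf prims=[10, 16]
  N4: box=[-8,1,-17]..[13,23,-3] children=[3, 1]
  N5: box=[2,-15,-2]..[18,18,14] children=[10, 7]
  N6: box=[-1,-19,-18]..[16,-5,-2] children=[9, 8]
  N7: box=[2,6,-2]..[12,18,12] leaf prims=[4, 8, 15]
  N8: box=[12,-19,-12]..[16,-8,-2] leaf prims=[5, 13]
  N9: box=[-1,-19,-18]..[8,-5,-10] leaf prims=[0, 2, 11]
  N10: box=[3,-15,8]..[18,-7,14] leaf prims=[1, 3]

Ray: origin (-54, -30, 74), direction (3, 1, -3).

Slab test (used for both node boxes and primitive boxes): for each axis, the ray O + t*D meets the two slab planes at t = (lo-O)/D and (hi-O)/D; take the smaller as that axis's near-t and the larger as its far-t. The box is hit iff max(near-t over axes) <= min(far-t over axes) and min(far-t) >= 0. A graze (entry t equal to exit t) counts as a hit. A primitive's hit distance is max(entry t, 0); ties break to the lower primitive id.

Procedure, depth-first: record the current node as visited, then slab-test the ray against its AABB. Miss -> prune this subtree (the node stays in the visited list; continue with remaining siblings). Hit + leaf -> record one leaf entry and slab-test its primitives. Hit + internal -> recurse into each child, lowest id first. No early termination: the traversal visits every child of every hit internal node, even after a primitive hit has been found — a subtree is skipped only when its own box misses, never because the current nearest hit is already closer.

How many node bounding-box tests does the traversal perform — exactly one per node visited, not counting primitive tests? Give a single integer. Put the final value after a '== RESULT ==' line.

Walk:
N0 x:[35/3,24] y:[11,53] z:[53/3,92/3] -> hit [53/3,24], descend [2, 4, 5, 6]
  N2 x:[35/3,47/3] y:[13,48] z:[53/3,24] -> miss, prune
  N4 x:[46/3,67/3] y:[31,53] z:[77/3,91/3] -> miss, prune
  N5 x:[56/3,24] y:[15,48] z:[20,76/3] -> hit [20,24], descend [7, 10]
    N7 x:[56/3,22] y:[36,48] z:[62/3,76/3] -> miss, prune
    N10 x:[19,24] y:[15,23] z:[20,22] -> hit [20,22] leaf, test {P1@t=20, P3(miss)}
  N6 x:[53/3,70/3] y:[11,25] z:[76/3,92/3] -> miss, prune

7 AABB tests over nodes [0, 2, 4, 5, 7, 10, 6]; 1 leaf entered; closest P1.

== RESULT ==
7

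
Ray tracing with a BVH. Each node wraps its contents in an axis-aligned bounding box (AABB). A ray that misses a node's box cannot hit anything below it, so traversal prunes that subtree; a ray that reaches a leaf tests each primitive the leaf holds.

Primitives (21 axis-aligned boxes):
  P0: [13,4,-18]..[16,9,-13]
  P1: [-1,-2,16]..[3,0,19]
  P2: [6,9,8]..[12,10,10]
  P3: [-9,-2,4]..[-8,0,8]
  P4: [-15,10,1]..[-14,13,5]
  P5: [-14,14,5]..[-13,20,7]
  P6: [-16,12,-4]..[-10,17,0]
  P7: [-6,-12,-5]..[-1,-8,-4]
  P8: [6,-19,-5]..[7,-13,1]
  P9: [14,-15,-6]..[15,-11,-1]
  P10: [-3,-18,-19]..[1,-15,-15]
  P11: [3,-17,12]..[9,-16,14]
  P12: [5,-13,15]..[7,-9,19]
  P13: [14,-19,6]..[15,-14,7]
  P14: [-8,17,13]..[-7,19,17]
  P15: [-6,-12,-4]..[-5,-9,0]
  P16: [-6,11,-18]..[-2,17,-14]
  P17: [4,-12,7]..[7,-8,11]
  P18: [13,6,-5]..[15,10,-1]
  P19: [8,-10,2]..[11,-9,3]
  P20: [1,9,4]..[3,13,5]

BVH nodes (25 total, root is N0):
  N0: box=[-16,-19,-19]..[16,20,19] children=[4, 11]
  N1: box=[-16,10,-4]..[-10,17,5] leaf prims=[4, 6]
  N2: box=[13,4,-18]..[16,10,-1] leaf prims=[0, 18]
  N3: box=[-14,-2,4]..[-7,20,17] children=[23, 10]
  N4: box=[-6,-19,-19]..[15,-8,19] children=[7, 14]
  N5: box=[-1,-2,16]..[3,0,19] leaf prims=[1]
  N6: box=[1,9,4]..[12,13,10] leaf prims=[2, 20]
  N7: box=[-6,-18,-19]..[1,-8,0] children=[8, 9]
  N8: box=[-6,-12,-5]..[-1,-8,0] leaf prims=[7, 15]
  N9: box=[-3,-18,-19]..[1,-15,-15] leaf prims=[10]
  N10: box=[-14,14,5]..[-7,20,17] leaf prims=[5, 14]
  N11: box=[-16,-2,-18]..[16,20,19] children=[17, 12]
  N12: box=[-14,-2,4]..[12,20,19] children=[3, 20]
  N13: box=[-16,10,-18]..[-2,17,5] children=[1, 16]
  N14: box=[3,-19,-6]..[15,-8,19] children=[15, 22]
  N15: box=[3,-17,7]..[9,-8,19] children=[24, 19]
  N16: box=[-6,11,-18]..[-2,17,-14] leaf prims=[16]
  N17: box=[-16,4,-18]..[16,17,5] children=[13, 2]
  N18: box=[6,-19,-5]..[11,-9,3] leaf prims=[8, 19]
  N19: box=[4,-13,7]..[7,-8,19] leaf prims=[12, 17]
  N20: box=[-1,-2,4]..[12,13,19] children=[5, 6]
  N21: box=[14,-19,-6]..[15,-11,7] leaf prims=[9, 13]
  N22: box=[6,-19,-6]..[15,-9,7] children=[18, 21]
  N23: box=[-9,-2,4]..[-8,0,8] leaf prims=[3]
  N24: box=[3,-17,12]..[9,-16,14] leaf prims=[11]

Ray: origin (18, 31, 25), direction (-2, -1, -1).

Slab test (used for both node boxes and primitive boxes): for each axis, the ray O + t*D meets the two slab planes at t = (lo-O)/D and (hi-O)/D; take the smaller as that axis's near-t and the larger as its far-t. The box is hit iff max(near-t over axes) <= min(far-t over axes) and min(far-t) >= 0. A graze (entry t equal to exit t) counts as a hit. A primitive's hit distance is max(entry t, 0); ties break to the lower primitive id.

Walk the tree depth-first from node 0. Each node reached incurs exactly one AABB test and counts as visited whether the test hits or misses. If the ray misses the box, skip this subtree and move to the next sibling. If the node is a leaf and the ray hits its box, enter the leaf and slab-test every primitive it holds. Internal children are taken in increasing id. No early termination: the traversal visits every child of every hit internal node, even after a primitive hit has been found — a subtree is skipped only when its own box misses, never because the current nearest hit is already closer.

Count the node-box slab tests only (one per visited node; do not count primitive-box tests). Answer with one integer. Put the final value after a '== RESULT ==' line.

Trace the traversal:
N0 x:[1,17] y:[11,50] z:[6,44] -> hit [11,17], descend [4, 11]
  N4 x:[3/2,12] y:[39,50] z:[6,44] -> miss, prune
  N11 x:[1,17] y:[11,33] z:[6,43] -> hit [11,17], descend [12, 17]
    N12 x:[3,16] y:[11,33] z:[6,21] -> hit [11,16], descend [3, 20]
      N3 x:[25/2,16] y:[11,33] z:[8,21] -> hit [25/2,16], descend [10, 23]
        N10 x:[25/2,16] y:[11,17] z:[8,20] -> hit [25/2,16] leaf, test {P5(miss), P14(miss)}
        N23 x:[13,27/2] y:[31,33] z:[17,21] -> miss, prune
      N20 x:[3,19/2] y:[18,33] z:[6,21] -> miss, prune
    N17 x:[1,17] y:[14,27] z:[20,43] -> miss, prune

Visited [0, 4, 11, 12, 3, 10, 23, 20, 17]. Tests: 9 box, 1 leaf. Nearest: miss.

== RESULT ==
9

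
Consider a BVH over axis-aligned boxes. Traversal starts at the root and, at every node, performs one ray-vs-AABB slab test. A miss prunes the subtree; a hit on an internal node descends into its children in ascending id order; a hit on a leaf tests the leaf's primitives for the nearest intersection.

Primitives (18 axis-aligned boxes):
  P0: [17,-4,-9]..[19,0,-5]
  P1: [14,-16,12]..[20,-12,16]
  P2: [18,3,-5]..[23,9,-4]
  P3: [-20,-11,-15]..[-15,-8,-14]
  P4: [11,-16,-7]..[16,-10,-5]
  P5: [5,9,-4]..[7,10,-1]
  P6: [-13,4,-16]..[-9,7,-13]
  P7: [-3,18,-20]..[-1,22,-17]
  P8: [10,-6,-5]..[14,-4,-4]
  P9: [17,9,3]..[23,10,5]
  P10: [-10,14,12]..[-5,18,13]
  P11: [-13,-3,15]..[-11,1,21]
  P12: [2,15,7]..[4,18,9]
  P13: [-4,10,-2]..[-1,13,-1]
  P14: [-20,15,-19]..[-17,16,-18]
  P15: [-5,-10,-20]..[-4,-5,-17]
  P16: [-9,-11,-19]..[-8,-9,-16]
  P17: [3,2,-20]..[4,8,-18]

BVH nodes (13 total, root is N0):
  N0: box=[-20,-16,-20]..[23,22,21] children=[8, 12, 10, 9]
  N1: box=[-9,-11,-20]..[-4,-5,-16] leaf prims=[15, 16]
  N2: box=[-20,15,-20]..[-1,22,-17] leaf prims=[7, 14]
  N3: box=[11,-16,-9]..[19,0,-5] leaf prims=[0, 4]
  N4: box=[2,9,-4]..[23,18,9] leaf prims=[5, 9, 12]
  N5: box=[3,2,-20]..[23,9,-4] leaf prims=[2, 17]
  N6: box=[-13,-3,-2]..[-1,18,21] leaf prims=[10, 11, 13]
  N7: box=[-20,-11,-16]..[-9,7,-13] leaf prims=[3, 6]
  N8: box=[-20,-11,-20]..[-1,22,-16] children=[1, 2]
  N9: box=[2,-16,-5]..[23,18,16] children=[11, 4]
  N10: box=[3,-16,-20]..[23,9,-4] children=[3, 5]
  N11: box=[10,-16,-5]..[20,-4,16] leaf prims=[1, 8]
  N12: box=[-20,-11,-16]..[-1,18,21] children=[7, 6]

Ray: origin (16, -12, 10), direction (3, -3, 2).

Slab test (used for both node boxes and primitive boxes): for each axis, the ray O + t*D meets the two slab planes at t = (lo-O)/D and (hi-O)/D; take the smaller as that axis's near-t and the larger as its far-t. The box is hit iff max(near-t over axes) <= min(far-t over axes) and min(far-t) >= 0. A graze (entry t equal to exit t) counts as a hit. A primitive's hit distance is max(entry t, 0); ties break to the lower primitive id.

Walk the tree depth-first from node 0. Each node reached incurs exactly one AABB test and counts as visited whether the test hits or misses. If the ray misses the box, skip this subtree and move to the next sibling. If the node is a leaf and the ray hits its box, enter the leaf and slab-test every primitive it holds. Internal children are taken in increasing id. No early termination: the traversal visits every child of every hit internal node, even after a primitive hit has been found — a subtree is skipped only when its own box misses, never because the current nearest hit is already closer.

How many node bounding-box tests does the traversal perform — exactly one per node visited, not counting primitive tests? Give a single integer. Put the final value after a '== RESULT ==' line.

Walk:
N0 x:[-12,7/3] y:[-34/3,4/3] z:[-15,11/2] -> hit [-34/3,4/3], descend [8, 9, 10, 12]
  N8 x:[-12,-17/3] y:[-34/3,-1/3] z:[-15,-13] -> miss, prune
  N9 x:[-14/3,7/3] y:[-10,4/3] z:[-15/2,3] -> hit [-14/3,4/3], descend [4, 11]
    N4 x:[-14/3,7/3] y:[-10,-7] z:[-7,-1/2] -> miss, prune
    N11 x:[-2,4/3] y:[-8/3,4/3] z:[-15/2,3] -> hit [-2,4/3] leaf, test {P1@t=1, P8(miss)}
  N10 x:[-13/3,7/3] y:[-7,4/3] z:[-15,-7] -> miss, prune
  N12 x:[-12,-17/3] y:[-10,-1/3] z:[-13,11/2] -> miss, prune

order=[0, 8, 9, 4, 11, 10, 12]  |boxes|=7  |leaves|=1  hit=P1

== RESULT ==
7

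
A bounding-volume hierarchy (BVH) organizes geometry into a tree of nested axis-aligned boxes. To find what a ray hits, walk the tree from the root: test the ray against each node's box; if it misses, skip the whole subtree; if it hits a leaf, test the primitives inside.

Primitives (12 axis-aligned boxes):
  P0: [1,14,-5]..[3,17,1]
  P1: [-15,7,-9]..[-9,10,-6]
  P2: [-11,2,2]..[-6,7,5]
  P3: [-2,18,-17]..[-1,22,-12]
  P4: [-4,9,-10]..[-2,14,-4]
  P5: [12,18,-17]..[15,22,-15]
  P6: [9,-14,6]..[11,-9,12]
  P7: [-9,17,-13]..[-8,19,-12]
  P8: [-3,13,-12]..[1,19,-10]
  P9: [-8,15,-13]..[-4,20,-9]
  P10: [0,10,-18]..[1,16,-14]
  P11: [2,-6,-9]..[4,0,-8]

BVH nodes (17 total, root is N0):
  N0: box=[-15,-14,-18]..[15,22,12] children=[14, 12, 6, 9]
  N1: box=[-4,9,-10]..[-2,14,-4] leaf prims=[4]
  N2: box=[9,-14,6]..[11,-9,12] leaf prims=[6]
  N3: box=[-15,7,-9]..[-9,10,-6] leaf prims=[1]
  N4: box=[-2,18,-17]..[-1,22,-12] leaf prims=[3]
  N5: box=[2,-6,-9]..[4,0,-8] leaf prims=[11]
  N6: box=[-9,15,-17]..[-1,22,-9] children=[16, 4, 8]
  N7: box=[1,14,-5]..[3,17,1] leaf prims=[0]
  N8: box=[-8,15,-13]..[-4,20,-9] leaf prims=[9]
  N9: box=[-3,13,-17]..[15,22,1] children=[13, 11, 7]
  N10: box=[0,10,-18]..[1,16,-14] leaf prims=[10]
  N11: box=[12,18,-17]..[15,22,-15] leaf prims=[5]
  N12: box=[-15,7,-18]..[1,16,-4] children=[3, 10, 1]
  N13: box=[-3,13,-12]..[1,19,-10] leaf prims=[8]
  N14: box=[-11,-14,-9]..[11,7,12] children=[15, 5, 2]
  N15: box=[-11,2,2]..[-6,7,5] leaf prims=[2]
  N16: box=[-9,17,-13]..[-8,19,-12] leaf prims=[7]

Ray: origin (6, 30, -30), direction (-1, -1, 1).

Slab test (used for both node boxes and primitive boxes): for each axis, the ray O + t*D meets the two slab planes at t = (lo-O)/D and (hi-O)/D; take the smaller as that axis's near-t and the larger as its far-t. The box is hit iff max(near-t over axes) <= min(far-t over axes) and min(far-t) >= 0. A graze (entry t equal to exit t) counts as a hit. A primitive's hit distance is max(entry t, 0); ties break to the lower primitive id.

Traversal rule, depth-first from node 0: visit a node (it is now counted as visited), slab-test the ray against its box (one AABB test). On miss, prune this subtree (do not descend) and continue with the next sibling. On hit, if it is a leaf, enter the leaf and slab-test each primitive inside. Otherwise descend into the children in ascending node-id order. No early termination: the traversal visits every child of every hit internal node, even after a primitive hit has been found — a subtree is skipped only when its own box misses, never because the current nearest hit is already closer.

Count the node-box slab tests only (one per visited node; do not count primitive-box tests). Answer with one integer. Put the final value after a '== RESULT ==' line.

Trace the traversal:
N0 x:[-9,21] y:[8,44] z:[12,42] -> hit [12,21], descend [6, 9, 12, 14]
  N6 x:[7,15] y:[8,15] z:[13,21] -> hit [13,15], descend [4, 8, 16]
    N4 x:[7,8] y:[8,12] z:[13,18] -> miss, prune
    N8 x:[10,14] y:[10,15] z:[17,21] -> miss, prune
    N16 x:[14,15] y:[11,13] z:[17,18] -> miss, prune
  N9 x:[-9,9] y:[8,17] z:[13,31] -> miss, prune
  N12 x:[5,21] y:[14,23] z:[12,26] -> hit [14,21], descend [1, 3, 10]
    N1 x:[8,10] y:[16,21] z:[20,26] -> miss, prune
    N3 x:[15,21] y:[20,23] z:[21,24] -> hit [21,21] leaf, test {P1@t=21}
    N10 x:[5,6] y:[14,20] z:[12,16] -> miss, prune
  N14 x:[-5,17] y:[23,44] z:[21,42] -> miss, prune

Summary -> nodes [0, 6, 4, 8, 16, 9, 12, 1, 3, 10, 14]; box-tests=11; leaf-entries=1; first=P1

== RESULT ==
11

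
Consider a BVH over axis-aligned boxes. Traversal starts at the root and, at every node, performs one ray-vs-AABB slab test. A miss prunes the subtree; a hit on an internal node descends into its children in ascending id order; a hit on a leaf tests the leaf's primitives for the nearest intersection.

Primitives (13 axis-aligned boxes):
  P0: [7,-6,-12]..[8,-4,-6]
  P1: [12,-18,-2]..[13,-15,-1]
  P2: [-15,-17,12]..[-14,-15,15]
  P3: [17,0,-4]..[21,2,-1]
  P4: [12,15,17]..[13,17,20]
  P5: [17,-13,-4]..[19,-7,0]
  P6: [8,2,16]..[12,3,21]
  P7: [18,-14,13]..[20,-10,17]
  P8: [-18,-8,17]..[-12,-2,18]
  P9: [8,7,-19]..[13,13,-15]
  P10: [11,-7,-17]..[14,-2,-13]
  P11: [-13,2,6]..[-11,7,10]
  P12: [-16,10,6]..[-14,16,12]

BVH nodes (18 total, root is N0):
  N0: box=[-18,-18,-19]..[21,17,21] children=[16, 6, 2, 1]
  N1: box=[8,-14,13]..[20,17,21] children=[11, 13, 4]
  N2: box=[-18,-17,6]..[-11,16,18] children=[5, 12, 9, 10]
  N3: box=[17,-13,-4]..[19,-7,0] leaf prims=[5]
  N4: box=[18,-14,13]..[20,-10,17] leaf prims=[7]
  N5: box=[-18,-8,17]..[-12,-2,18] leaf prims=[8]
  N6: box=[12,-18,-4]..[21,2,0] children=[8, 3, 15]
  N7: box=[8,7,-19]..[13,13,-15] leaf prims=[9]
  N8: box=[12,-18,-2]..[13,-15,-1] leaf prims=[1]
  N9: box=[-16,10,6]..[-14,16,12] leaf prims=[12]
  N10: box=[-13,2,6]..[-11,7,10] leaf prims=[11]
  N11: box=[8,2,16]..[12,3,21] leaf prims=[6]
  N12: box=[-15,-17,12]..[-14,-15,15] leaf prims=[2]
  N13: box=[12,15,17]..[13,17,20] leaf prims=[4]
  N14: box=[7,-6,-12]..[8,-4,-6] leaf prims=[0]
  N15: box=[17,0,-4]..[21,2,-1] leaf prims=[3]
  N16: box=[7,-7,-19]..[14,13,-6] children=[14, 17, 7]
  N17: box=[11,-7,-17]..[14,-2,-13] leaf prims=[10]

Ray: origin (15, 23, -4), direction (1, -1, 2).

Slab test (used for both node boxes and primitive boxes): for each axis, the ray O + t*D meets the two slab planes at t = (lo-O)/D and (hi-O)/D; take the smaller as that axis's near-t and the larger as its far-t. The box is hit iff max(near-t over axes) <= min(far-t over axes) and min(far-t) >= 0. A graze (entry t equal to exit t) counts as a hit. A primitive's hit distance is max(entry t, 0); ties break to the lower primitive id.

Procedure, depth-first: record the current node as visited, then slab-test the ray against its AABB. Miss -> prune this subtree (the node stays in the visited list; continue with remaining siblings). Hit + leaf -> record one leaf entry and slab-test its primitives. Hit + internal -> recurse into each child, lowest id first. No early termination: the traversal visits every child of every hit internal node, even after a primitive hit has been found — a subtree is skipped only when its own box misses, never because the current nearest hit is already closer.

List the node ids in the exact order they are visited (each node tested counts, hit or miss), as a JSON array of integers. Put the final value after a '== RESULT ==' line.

Trace the traversal:
N0 x:[-33,6] y:[6,41] z:[-15/2,25/2] -> hit [6,6], descend [1, 2, 6, 16]
  N1 x:[-7,5] y:[6,37] z:[17/2,25/2] -> miss, prune
  N2 x:[-33,-26] y:[7,40] z:[5,11] -> miss, prune
  N6 x:[-3,6] y:[21,41] z:[0,2] -> miss, prune
  N16 x:[-8,-1] y:[10,30] z:[-15/2,-1] -> miss, prune

Visited [0, 1, 2, 6, 16]. Tests: 5 box, 0 leaf. Nearest: miss.

== RESULT ==
[0, 1, 2, 6, 16]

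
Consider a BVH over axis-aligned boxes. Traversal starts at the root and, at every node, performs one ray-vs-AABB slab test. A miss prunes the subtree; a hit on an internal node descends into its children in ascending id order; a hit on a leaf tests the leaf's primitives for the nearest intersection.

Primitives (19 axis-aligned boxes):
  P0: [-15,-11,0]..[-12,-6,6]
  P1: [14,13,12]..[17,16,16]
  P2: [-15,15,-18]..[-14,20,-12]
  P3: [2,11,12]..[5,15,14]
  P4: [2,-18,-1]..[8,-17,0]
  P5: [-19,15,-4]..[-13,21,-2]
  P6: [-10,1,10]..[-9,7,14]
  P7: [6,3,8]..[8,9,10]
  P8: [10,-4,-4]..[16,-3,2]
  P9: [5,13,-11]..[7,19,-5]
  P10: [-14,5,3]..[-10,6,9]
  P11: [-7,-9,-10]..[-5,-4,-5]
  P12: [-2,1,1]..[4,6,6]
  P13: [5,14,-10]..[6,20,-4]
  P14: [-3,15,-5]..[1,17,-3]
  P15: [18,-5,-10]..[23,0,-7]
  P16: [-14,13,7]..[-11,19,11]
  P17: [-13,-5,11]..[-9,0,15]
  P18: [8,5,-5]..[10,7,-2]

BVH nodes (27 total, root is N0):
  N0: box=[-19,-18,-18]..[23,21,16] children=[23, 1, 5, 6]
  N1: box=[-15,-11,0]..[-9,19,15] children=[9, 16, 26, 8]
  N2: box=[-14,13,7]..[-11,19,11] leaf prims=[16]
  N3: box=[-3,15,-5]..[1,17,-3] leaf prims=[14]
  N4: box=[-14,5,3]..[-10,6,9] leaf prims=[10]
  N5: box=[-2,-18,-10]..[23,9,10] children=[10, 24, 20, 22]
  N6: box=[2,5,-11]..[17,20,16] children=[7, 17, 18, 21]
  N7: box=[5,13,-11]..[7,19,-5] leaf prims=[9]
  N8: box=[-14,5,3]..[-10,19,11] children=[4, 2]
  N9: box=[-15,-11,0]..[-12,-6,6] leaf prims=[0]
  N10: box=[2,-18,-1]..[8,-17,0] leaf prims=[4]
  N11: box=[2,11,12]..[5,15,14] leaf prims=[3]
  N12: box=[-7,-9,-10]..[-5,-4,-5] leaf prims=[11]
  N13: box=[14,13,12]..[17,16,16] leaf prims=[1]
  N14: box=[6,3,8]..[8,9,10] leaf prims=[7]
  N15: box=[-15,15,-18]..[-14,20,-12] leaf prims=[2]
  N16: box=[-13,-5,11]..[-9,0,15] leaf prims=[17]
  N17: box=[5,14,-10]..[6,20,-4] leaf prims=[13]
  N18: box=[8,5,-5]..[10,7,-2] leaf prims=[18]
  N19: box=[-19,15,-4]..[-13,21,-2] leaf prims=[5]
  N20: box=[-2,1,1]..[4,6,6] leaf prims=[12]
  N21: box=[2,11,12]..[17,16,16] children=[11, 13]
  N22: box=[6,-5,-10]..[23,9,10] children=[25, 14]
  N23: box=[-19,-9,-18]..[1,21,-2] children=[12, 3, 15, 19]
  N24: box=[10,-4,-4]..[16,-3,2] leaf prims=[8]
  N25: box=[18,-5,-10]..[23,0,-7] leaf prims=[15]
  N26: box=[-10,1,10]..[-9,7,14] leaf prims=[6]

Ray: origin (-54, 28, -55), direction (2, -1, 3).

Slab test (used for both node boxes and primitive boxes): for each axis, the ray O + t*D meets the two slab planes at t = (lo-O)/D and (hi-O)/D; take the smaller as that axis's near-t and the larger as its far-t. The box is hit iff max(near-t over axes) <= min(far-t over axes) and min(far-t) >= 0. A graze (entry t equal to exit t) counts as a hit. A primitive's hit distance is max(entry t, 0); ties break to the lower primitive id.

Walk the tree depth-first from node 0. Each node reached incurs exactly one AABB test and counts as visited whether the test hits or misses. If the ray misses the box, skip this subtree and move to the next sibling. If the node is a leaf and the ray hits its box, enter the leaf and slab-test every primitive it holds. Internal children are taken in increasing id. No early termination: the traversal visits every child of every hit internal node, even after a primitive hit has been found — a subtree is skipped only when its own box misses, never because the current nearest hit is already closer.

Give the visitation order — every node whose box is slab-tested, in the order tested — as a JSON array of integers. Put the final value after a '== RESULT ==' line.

Traverse from the root:
N0 x:[35/2,77/2] y:[7,46] z:[37/3,71/3] -> hit [35/2,71/3], descend [1, 5, 6, 23]
  N1 x:[39/2,45/2] y:[9,39] z:[55/3,70/3] -> hit [39/2,45/2], descend [8, 9, 16, 26]
    N8 x:[20,22] y:[9,23] z:[58/3,22] -> hit [20,22], descend [2, 4]
      N2 x:[20,43/2] y:[9,15] z:[62/3,22] -> miss, prune
      N4 x:[20,22] y:[22,23] z:[58/3,64/3] -> miss, prune
    N9 x:[39/2,21] y:[34,39] z:[55/3,61/3] -> miss, prune
    N16 x:[41/2,45/2] y:[28,33] z:[22,70/3] -> miss, prune
    N26 x:[22,45/2] y:[21,27] z:[65/3,23] -> hit [22,45/2] leaf, test {P6@t=22}
  N5 x:[26,77/2] y:[19,46] z:[15,65/3] -> miss, prune
  N6 x:[28,71/2] y:[8,23] z:[44/3,71/3] -> miss, prune
  N23 x:[35/2,55/2] y:[7,37] z:[37/3,53/3] -> hit [35/2,53/3], descend [3, 12, 15, 19]
    N3 x:[51/2,55/2] y:[11,13] z:[50/3,52/3] -> miss, prune
    N12 x:[47/2,49/2] y:[32,37] z:[15,50/3] -> miss, prune
    N15 x:[39/2,20] y:[8,13] z:[37/3,43/3] -> miss, prune
    N19 x:[35/2,41/2] y:[7,13] z:[17,53/3] -> miss, prune

Visited [0, 1, 8, 2, 4, 9, 16, 26, 5, 6, 23, 3, 12, 15, 19]. Tests: 15 box, 1 leaf. Nearest: P6.

== RESULT ==
[0, 1, 8, 2, 4, 9, 16, 26, 5, 6, 23, 3, 12, 15, 19]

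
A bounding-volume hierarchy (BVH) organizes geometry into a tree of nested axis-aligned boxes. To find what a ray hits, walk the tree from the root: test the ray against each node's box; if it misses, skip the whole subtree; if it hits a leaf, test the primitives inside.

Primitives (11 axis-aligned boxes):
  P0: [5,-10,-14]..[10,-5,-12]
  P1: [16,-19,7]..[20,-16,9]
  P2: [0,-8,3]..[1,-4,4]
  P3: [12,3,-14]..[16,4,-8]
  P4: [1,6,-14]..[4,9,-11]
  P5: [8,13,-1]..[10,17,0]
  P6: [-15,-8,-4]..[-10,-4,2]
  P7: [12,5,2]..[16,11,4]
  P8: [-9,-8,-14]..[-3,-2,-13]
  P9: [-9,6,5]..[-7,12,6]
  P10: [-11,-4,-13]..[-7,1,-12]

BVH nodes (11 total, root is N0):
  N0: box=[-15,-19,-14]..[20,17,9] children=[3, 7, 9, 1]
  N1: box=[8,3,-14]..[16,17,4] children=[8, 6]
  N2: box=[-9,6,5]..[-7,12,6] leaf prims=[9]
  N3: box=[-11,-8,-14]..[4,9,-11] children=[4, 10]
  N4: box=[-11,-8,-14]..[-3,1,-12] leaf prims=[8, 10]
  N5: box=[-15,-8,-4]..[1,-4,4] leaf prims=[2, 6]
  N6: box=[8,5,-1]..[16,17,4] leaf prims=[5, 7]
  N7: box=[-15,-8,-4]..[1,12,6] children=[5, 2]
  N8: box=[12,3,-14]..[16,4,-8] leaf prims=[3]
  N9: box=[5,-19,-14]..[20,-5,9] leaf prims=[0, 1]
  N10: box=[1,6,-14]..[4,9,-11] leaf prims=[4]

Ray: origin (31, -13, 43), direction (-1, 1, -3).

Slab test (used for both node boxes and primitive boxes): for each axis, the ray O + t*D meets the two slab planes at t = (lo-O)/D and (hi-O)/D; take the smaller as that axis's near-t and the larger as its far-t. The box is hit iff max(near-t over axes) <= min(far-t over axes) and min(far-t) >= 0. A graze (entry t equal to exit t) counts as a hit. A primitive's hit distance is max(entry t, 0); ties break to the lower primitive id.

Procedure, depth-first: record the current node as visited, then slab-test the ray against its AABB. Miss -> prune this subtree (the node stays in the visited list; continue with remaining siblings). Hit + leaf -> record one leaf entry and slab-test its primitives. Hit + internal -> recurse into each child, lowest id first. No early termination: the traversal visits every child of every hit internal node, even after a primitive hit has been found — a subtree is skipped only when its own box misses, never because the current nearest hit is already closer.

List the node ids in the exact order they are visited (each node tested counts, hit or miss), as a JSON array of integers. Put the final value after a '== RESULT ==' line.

Trace the traversal:
N0 x:[11,46] y:[-6,30] z:[34/3,19] -> hit [34/3,19], descend [1, 3, 7, 9]
  N1 x:[15,23] y:[16,30] z:[13,19] -> hit [16,19], descend [6, 8]
    N6 x:[15,23] y:[18,30] z:[13,44/3] -> miss, prune
    N8 x:[15,19] y:[16,17] z:[17,19] -> hit [17,17] leaf, test {P3@t=17}
  N3 x:[27,42] y:[5,22] z:[18,19] -> miss, prune
  N7 x:[30,46] y:[5,25] z:[37/3,47/3] -> miss, prune
  N9 x:[11,26] y:[-6,8] z:[34/3,19] -> miss, prune

order=[0, 1, 6, 8, 3, 7, 9]  |boxes|=7  |leaves|=1  hit=P3

== RESULT ==
[0, 1, 6, 8, 3, 7, 9]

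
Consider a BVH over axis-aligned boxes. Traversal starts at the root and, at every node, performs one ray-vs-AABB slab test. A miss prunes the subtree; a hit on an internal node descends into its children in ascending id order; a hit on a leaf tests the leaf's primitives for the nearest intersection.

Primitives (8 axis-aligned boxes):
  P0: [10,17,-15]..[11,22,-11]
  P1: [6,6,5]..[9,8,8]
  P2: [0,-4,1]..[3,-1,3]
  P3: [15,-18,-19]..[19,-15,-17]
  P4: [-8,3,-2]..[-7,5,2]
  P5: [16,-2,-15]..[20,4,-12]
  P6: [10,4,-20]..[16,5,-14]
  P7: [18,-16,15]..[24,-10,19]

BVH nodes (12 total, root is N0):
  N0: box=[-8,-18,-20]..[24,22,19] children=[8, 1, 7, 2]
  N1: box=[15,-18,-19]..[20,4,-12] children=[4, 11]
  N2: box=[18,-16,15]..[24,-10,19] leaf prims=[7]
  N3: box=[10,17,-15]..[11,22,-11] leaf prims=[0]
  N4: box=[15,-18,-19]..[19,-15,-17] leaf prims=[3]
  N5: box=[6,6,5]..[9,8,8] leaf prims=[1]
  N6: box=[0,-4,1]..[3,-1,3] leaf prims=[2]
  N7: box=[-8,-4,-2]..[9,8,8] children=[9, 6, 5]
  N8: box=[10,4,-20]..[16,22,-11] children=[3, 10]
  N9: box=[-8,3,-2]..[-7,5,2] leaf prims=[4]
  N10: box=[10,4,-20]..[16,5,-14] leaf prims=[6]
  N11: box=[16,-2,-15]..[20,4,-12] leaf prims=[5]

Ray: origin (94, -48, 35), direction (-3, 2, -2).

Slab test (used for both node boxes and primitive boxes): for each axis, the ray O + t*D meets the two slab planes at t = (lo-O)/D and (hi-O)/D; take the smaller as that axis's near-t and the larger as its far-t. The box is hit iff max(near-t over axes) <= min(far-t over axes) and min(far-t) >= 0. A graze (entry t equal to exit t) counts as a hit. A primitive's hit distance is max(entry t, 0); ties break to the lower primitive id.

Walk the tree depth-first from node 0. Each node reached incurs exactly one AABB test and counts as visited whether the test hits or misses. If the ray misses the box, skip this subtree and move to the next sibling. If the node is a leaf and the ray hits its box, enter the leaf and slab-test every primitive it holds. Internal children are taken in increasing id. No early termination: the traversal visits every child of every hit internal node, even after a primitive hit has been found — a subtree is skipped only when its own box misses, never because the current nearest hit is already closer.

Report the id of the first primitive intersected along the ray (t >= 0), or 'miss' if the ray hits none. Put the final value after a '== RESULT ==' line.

Trace the traversal:
N0 x:[70/3,34] y:[15,35] z:[8,55/2] -> hit [70/3,55/2], descend [1, 2, 7, 8]
  N1 x:[74/3,79/3] y:[15,26] z:[47/2,27] -> hit [74/3,26], descend [4, 11]
    N4 x:[25,79/3] y:[15,33/2] z:[26,27] -> miss, prune
    N11 x:[74/3,26] y:[23,26] z:[47/2,25] -> hit [74/3,25] leaf, test {P5@t=74/3}
  N2 x:[70/3,76/3] y:[16,19] z:[8,10] -> miss, prune
  N7 x:[85/3,34] y:[22,28] z:[27/2,37/2] -> miss, prune
  N8 x:[26,28] y:[26,35] z:[23,55/2] -> hit [26,55/2], descend [3, 10]
    N3 x:[83/3,28] y:[65/2,35] z:[23,25] -> miss, prune
    N10 x:[26,28] y:[26,53/2] z:[49/2,55/2] -> hit [26,53/2] leaf, test {P6@t=26}

Summary -> nodes [0, 1, 4, 11, 2, 7, 8, 3, 10]; box-tests=9; leaf-entries=2; first=P5

== RESULT ==
5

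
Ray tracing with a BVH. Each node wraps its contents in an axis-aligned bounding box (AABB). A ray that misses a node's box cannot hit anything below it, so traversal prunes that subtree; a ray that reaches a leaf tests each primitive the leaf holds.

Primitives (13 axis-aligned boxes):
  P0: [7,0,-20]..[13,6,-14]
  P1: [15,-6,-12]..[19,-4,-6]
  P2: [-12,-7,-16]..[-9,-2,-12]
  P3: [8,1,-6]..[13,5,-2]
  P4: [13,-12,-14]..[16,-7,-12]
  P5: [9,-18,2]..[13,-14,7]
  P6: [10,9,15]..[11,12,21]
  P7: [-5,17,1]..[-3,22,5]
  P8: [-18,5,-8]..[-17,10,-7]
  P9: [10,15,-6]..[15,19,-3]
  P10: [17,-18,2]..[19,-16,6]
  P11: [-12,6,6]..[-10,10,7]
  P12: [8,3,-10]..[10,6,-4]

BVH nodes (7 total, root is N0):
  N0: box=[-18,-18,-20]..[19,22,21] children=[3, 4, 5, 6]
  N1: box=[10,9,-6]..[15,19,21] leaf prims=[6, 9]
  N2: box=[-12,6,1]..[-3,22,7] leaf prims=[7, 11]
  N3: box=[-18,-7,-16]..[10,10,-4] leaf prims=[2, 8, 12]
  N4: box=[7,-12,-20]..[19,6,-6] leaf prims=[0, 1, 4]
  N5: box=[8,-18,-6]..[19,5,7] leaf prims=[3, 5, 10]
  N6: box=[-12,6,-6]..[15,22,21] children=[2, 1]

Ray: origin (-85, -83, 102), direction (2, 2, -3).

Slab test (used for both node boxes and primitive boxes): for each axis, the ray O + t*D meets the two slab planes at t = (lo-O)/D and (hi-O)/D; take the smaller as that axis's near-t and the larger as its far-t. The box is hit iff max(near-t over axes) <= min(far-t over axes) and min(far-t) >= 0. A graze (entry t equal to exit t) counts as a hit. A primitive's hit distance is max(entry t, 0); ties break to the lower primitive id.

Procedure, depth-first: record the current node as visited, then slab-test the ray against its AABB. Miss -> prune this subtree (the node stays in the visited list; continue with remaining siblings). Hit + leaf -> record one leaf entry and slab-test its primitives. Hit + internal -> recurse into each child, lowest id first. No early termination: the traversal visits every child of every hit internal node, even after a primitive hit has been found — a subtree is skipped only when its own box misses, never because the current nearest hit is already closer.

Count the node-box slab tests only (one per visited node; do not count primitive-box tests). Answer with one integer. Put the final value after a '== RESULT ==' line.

Walk:
N0 x:[67/2,52] y:[65/2,105/2] z:[27,122/3] -> hit [67/2,122/3], descend [3, 4, 5, 6]
  N3 x:[67/2,95/2] y:[38,93/2] z:[106/3,118/3] -> hit [38,118/3] leaf, test {P2@t=38, P8(miss), P12(miss)}
  N4 x:[46,52] y:[71/2,89/2] z:[36,122/3] -> miss, prune
  N5 x:[93/2,52] y:[65/2,44] z:[95/3,36] -> miss, prune
  N6 x:[73/2,50] y:[89/2,105/2] z:[27,36] -> miss, prune

order=[0, 3, 4, 5, 6]  |boxes|=5  |leaves|=1  hit=P2

== RESULT ==
5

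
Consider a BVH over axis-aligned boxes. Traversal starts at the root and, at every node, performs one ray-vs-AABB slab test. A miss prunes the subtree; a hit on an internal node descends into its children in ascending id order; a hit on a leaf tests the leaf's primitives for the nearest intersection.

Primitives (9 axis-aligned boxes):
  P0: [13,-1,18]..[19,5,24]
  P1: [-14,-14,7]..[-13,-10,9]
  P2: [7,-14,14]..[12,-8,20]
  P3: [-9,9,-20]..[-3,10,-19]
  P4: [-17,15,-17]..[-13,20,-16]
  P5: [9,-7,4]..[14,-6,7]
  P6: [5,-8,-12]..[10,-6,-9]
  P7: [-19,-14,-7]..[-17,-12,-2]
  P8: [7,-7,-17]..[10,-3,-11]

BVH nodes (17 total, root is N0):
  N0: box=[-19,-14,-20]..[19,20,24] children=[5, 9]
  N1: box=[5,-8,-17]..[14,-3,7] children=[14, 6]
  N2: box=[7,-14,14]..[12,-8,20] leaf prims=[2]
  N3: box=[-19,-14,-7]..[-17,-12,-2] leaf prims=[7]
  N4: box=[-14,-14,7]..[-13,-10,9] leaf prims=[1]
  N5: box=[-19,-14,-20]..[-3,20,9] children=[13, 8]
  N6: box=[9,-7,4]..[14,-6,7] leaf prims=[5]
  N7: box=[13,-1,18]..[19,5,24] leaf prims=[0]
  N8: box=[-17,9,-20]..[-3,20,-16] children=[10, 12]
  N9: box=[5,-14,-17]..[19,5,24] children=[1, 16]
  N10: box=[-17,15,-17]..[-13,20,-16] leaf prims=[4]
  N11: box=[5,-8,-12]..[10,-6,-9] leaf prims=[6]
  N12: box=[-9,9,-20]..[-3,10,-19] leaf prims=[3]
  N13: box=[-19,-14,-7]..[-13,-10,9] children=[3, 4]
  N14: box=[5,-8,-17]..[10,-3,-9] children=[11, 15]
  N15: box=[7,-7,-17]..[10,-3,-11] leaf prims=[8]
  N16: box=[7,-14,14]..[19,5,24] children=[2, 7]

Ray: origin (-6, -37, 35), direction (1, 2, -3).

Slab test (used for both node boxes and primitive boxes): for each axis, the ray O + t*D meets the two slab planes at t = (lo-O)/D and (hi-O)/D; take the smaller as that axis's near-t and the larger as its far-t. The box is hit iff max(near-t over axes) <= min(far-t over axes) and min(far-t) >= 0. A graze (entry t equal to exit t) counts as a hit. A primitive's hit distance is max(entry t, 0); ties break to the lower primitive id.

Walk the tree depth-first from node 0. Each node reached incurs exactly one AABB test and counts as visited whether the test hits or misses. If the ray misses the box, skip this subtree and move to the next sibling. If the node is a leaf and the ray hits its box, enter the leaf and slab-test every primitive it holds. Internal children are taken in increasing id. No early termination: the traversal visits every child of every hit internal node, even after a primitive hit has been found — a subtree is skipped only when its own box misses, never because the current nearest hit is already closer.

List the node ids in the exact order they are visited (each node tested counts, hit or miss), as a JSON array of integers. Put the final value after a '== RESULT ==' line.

Trace the traversal:
N0 x:[-13,25] y:[23/2,57/2] z:[11/3,55/3] -> hit [23/2,55/3], descend [5, 9]
  N5 x:[-13,3] y:[23/2,57/2] z:[26/3,55/3] -> miss, prune
  N9 x:[11,25] y:[23/2,21] z:[11/3,52/3] -> hit [23/2,52/3], descend [1, 16]
    N1 x:[11,20] y:[29/2,17] z:[28/3,52/3] -> hit [29/2,17], descend [6, 14]
      N6 x:[15,20] y:[15,31/2] z:[28/3,31/3] -> miss, prune
      N14 x:[11,16] y:[29/2,17] z:[44/3,52/3] -> hit [44/3,16], descend [11, 15]
        N11 x:[11,16] y:[29/2,31/2] z:[44/3,47/3] -> hit [44/3,31/2] leaf, test {P6@t=44/3}
        N15 x:[13,16] y:[15,17] z:[46/3,52/3] -> hit [46/3,16] leaf, test {P8@t=46/3}
    N16 x:[13,25] y:[23/2,21] z:[11/3,7] -> miss, prune

order=[0, 5, 9, 1, 6, 14, 11, 15, 16]  |boxes|=9  |leaves|=2  hit=P6

== RESULT ==
[0, 5, 9, 1, 6, 14, 11, 15, 16]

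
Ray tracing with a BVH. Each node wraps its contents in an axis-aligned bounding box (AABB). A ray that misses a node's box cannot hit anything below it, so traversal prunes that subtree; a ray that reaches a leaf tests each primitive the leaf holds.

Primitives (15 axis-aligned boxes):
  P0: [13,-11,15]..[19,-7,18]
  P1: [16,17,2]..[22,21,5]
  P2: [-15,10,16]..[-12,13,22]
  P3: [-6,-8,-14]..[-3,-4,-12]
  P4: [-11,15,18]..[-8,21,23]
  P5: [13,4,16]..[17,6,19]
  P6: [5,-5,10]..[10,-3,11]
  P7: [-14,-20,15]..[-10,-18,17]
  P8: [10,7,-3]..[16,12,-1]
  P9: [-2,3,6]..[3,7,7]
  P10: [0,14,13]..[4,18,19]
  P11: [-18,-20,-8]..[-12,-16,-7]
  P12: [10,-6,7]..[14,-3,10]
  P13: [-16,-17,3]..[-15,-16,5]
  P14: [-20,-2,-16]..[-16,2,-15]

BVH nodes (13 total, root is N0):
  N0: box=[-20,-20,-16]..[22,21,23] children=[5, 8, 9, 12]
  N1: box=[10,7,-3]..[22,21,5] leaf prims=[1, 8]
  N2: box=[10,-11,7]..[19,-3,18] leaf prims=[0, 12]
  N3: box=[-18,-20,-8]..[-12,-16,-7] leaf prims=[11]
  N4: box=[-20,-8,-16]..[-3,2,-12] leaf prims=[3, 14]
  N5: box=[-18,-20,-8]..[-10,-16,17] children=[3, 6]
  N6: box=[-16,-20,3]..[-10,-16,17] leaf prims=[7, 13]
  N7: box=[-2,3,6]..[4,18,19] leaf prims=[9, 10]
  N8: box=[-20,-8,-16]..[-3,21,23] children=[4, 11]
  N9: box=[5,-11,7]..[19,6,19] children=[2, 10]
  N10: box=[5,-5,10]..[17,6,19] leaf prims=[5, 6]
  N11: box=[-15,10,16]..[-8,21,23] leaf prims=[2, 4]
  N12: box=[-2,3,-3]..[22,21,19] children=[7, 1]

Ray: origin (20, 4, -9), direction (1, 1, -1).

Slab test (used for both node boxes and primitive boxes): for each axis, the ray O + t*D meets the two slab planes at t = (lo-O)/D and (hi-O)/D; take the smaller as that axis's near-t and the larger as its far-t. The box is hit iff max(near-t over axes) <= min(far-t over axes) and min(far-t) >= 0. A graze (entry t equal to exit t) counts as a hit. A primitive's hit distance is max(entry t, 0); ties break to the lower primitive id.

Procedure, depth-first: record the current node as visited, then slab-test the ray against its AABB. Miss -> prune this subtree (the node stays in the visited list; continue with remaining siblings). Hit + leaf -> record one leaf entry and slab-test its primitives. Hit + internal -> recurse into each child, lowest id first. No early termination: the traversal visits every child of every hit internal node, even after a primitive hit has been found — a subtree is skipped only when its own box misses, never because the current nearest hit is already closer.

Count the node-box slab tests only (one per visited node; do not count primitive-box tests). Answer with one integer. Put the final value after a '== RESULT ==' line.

Trace the traversal:
N0 x:[-40,2] y:[-24,17] z:[-32,7] -> hit [-24,2], descend [5, 8, 9, 12]
  N5 x:[-38,-30] y:[-24,-20] z:[-26,-1] -> miss, prune
  N8 x:[-40,-23] y:[-12,17] z:[-32,7] -> miss, prune
  N9 x:[-15,-1] y:[-15,2] z:[-28,-16] -> miss, prune
  N12 x:[-22,2] y:[-1,17] z:[-28,-6] -> miss, prune

5 AABB tests over nodes [0, 5, 8, 9, 12]; 0 leaves entered; closest miss.

== RESULT ==
5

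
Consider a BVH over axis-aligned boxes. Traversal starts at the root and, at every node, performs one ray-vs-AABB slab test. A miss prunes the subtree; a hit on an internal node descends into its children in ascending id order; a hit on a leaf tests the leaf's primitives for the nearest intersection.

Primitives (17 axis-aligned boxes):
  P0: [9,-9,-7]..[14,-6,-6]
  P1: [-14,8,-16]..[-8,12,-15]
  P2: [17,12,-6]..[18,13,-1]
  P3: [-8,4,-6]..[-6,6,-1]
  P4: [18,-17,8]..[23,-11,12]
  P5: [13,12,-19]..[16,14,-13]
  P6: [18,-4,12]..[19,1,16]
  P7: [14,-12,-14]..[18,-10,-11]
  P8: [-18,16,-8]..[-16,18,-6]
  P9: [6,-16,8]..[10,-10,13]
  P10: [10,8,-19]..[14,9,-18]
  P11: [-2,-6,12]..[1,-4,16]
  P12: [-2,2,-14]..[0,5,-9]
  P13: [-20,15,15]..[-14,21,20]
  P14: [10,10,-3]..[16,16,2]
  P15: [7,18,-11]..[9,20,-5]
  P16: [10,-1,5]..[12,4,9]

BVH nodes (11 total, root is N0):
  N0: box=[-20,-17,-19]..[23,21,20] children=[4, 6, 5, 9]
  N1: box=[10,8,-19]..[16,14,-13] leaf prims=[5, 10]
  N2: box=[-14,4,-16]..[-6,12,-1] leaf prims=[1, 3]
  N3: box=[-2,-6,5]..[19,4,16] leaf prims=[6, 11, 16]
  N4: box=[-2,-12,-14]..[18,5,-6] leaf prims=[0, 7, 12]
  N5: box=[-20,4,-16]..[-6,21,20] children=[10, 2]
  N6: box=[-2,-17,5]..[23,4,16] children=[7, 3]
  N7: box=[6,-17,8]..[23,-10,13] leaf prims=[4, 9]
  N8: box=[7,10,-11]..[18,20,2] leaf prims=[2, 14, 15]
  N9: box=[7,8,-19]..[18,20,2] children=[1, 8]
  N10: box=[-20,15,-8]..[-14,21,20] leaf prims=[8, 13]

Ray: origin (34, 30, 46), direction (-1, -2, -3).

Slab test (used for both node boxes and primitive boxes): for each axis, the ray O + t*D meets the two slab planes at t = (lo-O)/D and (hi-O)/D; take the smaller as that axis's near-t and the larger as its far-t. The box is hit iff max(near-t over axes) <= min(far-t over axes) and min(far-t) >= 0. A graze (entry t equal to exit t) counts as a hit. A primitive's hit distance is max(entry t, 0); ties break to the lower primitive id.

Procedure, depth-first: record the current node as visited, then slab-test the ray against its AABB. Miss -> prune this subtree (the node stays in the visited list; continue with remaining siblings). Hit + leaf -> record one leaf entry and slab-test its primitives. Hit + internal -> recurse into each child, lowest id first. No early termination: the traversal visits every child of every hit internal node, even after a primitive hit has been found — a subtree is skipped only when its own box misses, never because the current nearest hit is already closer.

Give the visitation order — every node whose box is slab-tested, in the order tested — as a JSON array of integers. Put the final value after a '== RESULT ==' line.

Walk:
N0 x:[11,54] y:[9/2,47/2] z:[26/3,65/3] -> hit [11,65/3], descend [4, 5, 6, 9]
  N4 x:[16,36] y:[25/2,21] z:[52/3,20] -> hit [52/3,20] leaf, test {P0(miss), P7@t=20, P12(miss)}
  N5 x:[40,54] y:[9/2,13] z:[26/3,62/3] -> miss, prune
  N6 x:[11,36] y:[13,47/2] z:[10,41/3] -> hit [13,41/3], descend [3, 7]
    N3 x:[15,36] y:[13,18] z:[10,41/3] -> miss, prune
    N7 x:[11,28] y:[20,47/2] z:[11,38/3] -> miss, prune
  N9 x:[16,27] y:[5,11] z:[44/3,65/3] -> miss, prune

Summary -> nodes [0, 4, 5, 6, 3, 7, 9]; box-tests=7; leaf-entries=1; first=P7

== RESULT ==
[0, 4, 5, 6, 3, 7, 9]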